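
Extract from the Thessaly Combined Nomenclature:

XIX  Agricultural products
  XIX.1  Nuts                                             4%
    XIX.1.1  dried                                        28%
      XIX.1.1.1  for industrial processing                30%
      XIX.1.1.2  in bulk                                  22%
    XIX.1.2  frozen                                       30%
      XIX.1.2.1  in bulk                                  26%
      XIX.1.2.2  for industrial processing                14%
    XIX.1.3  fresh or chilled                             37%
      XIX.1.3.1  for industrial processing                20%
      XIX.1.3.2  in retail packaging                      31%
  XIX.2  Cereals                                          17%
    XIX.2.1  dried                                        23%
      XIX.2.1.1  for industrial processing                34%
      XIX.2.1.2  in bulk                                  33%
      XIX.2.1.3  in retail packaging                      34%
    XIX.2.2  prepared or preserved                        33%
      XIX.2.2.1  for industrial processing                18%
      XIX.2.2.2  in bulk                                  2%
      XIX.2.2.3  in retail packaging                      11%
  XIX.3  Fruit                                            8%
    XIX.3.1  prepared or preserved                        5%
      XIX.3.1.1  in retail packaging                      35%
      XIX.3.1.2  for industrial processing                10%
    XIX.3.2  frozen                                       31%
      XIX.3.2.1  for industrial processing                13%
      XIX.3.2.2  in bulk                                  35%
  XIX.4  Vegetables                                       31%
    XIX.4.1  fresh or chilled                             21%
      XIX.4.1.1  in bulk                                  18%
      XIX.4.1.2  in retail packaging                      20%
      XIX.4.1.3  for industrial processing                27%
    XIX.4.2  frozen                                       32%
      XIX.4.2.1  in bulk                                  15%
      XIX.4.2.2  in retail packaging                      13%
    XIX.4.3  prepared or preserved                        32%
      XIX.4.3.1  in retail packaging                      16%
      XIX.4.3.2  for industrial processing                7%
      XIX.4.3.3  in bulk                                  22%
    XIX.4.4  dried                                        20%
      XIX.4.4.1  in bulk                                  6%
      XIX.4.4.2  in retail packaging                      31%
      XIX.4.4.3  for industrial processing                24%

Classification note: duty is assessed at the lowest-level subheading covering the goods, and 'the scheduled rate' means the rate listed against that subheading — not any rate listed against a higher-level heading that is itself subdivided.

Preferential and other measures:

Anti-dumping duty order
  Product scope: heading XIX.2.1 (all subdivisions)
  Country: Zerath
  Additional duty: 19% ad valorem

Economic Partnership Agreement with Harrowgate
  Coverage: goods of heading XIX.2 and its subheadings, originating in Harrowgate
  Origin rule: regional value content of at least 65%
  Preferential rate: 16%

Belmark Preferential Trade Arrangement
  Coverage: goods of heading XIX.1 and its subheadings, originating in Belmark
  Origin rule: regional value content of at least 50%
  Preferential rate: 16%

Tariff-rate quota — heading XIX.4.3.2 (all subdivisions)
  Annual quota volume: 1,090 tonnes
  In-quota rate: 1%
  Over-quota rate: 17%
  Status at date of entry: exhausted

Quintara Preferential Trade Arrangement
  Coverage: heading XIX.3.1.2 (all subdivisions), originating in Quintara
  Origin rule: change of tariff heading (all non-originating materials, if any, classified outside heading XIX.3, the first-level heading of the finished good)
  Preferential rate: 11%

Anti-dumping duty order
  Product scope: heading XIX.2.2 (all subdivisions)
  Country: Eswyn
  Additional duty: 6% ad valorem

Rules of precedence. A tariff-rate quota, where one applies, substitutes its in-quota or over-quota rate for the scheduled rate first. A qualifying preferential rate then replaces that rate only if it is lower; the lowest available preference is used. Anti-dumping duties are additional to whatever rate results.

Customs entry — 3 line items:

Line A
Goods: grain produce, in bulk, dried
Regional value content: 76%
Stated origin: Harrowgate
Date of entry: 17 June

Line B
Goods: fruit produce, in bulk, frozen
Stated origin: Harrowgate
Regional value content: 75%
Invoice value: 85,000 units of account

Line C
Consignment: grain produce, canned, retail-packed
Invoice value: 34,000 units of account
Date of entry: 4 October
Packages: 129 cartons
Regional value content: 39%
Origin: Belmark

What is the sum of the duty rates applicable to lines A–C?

Line A: grain → XIX.2; dried → XIX.2.1; in bulk → XIX.2.1.2. Scheduled 33%. Harrowgate agreement on XIX.2: RVC ≥ 65% → 16% available; preferential 16%. → 16%.
Line B: fruit → XIX.3; frozen → XIX.3.2; in bulk → XIX.3.2.2. Scheduled 35%. Harrowgate agreement on XIX.2: XIX.3.2.2 not covered. → 35%.
Line C: grain → XIX.2; canned → XIX.2.2; retail-packed → XIX.2.2.3. Scheduled 11%. Belmark agreement on XIX.1: XIX.2.2.3 not covered. → 11%.
Sum: 16% + 35% + 11% = 62%.

62%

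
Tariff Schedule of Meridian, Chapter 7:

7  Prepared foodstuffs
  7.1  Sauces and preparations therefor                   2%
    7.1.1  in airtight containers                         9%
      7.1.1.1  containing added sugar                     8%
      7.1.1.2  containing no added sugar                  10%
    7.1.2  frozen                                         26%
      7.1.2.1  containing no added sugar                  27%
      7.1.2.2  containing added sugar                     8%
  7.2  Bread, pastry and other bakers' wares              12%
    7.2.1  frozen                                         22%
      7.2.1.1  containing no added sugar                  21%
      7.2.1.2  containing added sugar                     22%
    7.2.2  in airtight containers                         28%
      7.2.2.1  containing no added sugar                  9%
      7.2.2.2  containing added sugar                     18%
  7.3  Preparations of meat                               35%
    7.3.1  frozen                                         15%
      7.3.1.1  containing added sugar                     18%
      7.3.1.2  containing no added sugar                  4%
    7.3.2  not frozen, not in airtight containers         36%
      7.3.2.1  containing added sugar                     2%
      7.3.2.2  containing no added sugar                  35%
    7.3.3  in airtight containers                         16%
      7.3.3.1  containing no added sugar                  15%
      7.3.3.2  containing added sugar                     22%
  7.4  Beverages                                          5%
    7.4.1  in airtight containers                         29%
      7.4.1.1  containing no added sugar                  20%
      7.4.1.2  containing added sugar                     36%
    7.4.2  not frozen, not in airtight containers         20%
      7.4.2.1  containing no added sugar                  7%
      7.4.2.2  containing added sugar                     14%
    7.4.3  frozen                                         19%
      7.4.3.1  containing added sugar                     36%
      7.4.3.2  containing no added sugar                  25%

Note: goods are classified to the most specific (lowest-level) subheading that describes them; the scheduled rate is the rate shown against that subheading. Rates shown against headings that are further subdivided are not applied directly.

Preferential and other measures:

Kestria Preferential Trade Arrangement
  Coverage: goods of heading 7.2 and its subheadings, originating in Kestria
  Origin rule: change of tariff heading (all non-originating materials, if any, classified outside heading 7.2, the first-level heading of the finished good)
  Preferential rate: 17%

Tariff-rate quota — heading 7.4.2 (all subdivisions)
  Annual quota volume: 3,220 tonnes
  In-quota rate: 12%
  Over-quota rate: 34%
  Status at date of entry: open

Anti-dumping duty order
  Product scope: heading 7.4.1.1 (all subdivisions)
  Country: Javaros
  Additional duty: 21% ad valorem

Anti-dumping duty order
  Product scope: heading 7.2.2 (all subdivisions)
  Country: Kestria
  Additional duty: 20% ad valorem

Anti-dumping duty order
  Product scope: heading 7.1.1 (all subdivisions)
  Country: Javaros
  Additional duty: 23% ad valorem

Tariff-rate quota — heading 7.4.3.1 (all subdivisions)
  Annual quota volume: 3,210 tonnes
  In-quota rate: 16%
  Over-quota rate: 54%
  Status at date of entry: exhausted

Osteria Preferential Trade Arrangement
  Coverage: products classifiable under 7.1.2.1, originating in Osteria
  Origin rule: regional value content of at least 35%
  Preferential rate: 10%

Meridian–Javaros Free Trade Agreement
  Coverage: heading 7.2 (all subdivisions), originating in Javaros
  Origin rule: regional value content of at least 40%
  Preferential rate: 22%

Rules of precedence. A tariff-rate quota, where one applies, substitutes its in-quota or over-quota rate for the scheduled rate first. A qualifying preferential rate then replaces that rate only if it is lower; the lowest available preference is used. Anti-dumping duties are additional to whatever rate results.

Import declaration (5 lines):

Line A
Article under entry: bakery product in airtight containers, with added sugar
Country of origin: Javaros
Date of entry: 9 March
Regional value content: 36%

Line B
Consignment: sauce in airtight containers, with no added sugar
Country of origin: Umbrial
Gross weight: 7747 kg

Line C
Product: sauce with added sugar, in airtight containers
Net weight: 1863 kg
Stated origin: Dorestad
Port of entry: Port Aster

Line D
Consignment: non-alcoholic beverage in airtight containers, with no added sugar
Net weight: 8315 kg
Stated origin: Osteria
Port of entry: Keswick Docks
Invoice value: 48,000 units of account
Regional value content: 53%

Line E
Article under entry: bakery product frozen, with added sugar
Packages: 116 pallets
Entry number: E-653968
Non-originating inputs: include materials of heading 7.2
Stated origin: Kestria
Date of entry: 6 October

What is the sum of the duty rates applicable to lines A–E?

78%

Line A: bakery product → 7.2; in airtight containers → 7.2.2; with added sugar → 7.2.2.2. Scheduled 18%. Javaros agreement on 7.2: RVC < 40%. → 18%.
Line B: sauce → 7.1; in airtight containers → 7.1.1; with no added sugar → 7.1.1.2. Scheduled 10%. No special measure applies. → 10%.
Line C: sauce → 7.1; in airtight containers → 7.1.1; with added sugar → 7.1.1.1. Scheduled 8%. No special measure applies. → 8%.
Line D: non-alcoholic beverage → 7.4; in airtight containers → 7.4.1; with no added sugar → 7.4.1.1. Scheduled 20%. Osteria agreement on 7.1.2.1: 7.4.1.1 not covered. → 20%.
Line E: bakery product → 7.2; frozen → 7.2.1; with added sugar → 7.2.1.2. Scheduled 22%. Kestria agreement on 7.2: CTH not met. → 22%.
Sum: 18% + 10% + 8% + 20% + 22% = 78%.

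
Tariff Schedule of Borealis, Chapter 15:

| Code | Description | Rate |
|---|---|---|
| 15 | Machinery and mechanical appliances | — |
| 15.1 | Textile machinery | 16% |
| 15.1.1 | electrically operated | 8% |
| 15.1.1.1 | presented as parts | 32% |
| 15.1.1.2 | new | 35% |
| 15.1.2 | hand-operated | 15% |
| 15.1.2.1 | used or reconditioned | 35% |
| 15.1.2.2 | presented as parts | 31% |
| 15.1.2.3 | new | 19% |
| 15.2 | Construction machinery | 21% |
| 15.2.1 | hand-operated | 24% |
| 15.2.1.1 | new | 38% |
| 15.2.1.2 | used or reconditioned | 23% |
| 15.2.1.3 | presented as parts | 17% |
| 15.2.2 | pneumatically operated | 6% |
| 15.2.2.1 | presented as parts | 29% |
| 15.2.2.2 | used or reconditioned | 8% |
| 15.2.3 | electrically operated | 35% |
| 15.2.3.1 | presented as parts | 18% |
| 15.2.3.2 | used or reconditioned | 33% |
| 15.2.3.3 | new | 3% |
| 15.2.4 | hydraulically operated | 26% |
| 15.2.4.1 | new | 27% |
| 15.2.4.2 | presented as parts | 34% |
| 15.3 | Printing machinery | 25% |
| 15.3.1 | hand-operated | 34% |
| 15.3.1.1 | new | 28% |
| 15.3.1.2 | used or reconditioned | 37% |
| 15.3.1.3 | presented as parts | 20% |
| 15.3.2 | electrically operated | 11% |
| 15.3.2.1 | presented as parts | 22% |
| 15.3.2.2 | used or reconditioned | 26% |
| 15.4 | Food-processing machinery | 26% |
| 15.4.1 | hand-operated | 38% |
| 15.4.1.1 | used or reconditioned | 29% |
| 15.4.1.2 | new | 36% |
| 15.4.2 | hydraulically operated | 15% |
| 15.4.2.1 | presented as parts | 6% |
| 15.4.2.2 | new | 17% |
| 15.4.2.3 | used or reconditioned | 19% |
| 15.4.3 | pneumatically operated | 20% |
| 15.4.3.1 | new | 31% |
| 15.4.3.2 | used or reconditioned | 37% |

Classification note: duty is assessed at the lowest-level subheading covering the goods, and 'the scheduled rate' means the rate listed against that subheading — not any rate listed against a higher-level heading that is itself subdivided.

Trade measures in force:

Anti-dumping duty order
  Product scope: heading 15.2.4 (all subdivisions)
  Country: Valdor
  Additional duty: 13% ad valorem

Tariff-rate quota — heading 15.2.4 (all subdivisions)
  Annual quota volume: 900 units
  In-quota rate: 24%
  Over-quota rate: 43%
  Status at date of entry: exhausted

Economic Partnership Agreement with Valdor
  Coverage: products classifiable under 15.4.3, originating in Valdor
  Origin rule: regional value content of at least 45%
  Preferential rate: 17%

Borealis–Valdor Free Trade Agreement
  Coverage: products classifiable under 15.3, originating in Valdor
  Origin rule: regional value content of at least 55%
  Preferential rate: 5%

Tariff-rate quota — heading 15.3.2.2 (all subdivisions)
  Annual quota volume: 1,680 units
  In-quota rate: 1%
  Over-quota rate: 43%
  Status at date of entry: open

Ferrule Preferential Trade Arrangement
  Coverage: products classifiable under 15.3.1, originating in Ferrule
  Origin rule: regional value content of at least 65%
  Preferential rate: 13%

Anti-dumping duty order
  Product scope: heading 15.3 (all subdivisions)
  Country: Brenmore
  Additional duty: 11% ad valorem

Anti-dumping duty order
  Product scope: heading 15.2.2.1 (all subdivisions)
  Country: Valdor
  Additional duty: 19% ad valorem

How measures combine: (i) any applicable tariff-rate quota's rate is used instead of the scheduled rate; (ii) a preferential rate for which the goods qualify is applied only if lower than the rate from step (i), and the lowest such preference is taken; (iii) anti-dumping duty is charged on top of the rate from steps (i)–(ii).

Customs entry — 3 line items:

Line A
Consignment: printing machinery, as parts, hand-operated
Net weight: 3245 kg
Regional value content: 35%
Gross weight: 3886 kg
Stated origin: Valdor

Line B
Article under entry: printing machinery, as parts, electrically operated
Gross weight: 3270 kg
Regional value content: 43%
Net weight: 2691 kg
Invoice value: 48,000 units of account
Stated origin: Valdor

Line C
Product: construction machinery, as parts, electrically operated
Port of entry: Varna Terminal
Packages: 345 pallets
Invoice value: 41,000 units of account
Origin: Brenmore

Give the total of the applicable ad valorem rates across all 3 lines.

60%

Line A: printing → 15.3; hand-operated → 15.3.1; as parts → 15.3.1.3. Scheduled 20%. Valdor agreement on 15.4.3: 15.3.1.3 not covered; Valdor agreement on 15.3: RVC < 55%. → 20%.
Line B: printing → 15.3; electrically operated → 15.3.2; as parts → 15.3.2.1. Scheduled 22%. Valdor agreement on 15.4.3: 15.3.2.1 not covered; Valdor agreement on 15.3: RVC < 55%. → 22%.
Line C: construction → 15.2; electrically operated → 15.2.3; as parts → 15.2.3.1. Scheduled 18%. No special measure applies. → 18%.
Sum: 20% + 22% + 18% = 60%.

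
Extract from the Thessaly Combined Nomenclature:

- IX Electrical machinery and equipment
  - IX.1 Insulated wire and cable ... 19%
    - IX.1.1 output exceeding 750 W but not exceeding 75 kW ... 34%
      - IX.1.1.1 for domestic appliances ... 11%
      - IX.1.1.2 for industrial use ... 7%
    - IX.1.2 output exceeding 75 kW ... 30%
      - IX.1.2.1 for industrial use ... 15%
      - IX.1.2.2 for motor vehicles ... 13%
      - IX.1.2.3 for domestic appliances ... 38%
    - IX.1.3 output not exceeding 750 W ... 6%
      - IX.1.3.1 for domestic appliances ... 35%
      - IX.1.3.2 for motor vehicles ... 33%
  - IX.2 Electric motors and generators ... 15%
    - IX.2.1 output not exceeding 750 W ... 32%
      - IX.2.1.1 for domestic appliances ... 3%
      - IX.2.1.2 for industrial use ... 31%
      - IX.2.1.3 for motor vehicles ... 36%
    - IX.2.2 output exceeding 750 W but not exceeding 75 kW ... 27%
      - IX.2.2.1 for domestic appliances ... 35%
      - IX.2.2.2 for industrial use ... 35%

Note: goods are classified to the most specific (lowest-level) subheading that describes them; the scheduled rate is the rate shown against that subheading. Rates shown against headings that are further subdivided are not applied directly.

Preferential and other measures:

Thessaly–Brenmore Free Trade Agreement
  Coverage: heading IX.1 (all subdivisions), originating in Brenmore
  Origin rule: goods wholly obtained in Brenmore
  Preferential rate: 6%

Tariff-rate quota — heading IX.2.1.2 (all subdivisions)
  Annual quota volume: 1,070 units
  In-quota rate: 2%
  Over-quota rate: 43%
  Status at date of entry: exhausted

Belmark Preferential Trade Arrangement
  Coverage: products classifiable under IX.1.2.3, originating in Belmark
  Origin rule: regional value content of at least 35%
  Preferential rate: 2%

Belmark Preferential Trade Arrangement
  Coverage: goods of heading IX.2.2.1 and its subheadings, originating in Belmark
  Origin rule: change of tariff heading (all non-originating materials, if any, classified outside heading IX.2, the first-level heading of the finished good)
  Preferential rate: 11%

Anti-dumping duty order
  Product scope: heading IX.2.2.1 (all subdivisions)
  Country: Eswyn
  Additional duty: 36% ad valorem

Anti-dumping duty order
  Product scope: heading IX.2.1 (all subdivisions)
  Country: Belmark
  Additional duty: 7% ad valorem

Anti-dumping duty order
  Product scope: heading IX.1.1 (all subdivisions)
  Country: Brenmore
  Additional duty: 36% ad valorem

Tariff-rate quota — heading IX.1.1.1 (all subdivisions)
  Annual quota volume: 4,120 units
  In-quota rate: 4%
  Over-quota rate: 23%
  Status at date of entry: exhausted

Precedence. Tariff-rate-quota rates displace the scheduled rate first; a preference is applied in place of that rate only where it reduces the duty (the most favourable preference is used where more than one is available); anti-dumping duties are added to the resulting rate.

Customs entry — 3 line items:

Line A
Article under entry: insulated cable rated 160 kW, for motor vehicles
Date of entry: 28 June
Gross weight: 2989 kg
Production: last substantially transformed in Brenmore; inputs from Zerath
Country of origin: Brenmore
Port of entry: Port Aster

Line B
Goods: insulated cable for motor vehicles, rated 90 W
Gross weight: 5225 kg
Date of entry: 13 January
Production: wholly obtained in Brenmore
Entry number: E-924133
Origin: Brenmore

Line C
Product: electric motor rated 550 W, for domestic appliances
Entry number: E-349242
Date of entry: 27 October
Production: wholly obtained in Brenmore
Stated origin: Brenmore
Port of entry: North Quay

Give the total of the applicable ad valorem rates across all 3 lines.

Line A: insulated cable → IX.1; rated 160 kW → IX.1.2; for motor vehicles → IX.1.2.2. Scheduled 13%. Brenmore agreement on IX.1: not wholly obtained. → 13%.
Line B: insulated cable → IX.1; rated 90 W → IX.1.3; for motor vehicles → IX.1.3.2. Scheduled 33%. Brenmore agreement on IX.1: wholly obtained → 6% available; preferential 6%. → 6%.
Line C: electric motor → IX.2; rated 550 W → IX.2.1; for domestic appliances → IX.2.1.1. Scheduled 3%. Brenmore agreement on IX.1: IX.2.1.1 not covered. → 3%.
Sum: 13% + 6% + 3% = 22%.

22%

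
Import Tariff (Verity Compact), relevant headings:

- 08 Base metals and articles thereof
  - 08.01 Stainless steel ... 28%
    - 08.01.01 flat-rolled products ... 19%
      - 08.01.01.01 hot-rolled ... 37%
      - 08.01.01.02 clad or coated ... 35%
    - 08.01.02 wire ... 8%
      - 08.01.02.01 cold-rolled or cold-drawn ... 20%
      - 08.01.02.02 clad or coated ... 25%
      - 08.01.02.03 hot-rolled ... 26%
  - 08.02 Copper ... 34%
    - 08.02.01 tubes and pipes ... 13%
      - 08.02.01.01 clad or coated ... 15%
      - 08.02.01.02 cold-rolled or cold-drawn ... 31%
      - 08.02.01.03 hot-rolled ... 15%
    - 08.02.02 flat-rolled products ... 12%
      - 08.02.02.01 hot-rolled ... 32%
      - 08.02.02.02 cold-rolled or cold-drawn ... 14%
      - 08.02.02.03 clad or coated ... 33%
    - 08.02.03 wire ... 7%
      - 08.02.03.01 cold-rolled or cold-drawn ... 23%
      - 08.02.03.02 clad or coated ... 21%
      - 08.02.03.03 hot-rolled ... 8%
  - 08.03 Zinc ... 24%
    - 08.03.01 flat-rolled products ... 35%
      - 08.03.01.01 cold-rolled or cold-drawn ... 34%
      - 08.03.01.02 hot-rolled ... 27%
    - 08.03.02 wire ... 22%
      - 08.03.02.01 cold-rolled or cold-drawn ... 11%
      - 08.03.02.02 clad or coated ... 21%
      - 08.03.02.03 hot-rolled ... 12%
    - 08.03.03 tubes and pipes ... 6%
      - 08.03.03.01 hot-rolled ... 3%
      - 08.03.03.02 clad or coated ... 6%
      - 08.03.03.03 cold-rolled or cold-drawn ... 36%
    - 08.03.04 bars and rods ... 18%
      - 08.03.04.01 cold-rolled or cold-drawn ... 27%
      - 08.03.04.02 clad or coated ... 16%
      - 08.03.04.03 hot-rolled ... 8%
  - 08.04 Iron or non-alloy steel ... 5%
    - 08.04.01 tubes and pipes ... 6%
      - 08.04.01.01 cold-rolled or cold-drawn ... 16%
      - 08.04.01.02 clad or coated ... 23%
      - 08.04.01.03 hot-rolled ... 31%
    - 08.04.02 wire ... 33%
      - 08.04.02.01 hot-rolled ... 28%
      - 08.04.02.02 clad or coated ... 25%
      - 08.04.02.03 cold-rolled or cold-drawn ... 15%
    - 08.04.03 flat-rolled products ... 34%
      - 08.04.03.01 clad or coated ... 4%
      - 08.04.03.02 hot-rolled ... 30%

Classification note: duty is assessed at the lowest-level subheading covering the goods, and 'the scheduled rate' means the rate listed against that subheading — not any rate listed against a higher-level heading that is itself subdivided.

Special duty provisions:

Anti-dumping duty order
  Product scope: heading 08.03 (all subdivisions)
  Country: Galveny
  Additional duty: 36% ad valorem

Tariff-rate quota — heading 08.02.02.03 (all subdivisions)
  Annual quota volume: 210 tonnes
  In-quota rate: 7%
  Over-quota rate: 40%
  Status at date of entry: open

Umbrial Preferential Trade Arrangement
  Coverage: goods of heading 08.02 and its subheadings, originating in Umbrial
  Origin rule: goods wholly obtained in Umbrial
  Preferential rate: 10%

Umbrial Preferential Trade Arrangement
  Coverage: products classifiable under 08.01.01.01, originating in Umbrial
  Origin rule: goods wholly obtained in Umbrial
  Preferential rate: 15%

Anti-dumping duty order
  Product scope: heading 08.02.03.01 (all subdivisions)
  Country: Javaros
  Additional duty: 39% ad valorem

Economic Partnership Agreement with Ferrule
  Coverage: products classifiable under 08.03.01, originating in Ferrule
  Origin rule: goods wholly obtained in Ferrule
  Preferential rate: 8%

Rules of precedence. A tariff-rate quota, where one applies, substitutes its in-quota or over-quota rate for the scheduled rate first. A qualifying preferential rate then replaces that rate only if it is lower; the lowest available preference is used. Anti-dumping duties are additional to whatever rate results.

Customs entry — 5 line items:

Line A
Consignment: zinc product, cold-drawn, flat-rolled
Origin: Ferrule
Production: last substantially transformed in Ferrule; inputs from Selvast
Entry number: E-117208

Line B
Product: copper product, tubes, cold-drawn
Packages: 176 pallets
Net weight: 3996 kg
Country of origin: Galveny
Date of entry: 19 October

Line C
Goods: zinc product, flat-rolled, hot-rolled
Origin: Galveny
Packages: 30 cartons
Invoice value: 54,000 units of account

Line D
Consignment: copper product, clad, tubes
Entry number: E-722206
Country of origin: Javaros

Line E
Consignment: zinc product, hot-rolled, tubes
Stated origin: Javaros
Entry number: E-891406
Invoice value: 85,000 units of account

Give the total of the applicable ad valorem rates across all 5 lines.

146%

Line A: zinc → 08.03; flat-rolled → 08.03.01; cold-drawn → 08.03.01.01. Scheduled 34%. Ferrule agreement on 08.03.01: not wholly obtained. → 34%.
Line B: copper → 08.02; tubes → 08.02.01; cold-drawn → 08.02.01.02. Scheduled 31%. No special measure applies. → 31%.
Line C: zinc → 08.03; flat-rolled → 08.03.01; hot-rolled → 08.03.01.02. Scheduled 27%. anti-dumping (Galveny, 08.03): +36%; total 27% + 36% = 63%. → 63%.
Line D: copper → 08.02; tubes → 08.02.01; clad → 08.02.01.01. Scheduled 15%. No special measure applies. → 15%.
Line E: zinc → 08.03; tubes → 08.03.03; hot-rolled → 08.03.03.01. Scheduled 3%. No special measure applies. → 3%.
Sum: 34% + 31% + 63% + 15% + 3% = 146%.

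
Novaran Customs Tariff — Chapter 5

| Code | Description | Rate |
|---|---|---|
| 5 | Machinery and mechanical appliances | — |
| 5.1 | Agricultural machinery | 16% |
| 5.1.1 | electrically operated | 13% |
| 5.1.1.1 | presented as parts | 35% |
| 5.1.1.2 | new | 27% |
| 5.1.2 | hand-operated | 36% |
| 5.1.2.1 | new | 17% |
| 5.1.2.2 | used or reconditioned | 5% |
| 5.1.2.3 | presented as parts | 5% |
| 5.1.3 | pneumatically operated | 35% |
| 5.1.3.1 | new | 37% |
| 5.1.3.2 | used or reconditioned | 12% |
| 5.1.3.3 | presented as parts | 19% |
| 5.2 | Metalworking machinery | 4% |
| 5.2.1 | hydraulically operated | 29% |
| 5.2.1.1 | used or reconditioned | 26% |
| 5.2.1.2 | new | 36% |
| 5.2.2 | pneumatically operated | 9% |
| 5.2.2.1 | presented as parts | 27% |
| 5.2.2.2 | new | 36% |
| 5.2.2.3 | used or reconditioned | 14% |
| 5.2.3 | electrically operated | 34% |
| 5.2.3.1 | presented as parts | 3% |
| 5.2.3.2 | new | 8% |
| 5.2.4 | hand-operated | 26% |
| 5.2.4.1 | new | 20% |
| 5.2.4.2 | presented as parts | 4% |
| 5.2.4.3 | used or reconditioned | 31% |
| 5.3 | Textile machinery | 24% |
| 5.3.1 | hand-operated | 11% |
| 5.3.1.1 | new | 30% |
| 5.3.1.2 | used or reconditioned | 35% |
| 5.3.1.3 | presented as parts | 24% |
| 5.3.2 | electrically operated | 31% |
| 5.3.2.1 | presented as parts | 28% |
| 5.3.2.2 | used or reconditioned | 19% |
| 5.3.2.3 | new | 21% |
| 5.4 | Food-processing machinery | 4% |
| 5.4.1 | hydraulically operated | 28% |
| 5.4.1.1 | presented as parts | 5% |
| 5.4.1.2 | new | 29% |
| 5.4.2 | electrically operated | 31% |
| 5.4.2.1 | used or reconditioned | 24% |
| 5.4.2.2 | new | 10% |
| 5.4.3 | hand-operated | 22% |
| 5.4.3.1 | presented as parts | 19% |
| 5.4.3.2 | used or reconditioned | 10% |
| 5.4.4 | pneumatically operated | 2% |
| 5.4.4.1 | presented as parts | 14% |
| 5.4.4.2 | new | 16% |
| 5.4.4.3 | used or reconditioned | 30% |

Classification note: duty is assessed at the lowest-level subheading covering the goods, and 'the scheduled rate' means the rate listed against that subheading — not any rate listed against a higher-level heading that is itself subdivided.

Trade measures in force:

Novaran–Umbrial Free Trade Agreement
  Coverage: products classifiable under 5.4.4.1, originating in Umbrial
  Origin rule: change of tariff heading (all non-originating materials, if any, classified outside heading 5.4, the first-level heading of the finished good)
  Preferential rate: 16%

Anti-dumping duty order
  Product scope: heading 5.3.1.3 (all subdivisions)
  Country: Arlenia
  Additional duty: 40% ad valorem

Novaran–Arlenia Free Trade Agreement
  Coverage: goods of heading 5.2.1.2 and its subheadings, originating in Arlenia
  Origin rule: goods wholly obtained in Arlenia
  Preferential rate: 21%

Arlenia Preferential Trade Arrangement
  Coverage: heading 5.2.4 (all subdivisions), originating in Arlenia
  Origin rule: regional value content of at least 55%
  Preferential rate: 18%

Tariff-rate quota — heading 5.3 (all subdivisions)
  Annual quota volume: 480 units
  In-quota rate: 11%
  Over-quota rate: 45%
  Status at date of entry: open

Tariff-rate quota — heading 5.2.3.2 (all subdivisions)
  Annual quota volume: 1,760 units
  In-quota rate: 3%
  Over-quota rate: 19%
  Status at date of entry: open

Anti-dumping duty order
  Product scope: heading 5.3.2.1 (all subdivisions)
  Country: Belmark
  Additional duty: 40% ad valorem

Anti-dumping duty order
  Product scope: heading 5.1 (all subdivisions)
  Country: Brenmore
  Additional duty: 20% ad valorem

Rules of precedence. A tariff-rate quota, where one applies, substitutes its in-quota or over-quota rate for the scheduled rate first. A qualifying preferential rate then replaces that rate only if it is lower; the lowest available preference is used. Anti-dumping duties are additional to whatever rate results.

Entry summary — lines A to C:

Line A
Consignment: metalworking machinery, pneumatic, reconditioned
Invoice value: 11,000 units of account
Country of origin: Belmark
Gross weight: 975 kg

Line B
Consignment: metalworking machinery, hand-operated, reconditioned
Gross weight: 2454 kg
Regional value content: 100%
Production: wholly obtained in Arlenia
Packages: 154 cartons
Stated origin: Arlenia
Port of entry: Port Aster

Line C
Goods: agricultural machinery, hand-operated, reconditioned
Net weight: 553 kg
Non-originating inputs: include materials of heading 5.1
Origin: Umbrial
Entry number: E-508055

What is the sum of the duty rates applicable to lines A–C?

Line A: metalworking → 5.2; pneumatic → 5.2.2; reconditioned → 5.2.2.3. Scheduled 14%. No special measure applies. → 14%.
Line B: metalworking → 5.2; hand-operated → 5.2.4; reconditioned → 5.2.4.3. Scheduled 31%. Arlenia agreement on 5.2.1.2: 5.2.4.3 not covered; Arlenia agreement on 5.2.4: RVC ≥ 55% → 18% available; preferential 18%. → 18%.
Line C: agricultural → 5.1; hand-operated → 5.1.2; reconditioned → 5.1.2.2. Scheduled 5%. Umbrial agreement on 5.4.4.1: 5.1.2.2 not covered. → 5%.
Sum: 14% + 18% + 5% = 37%.

37%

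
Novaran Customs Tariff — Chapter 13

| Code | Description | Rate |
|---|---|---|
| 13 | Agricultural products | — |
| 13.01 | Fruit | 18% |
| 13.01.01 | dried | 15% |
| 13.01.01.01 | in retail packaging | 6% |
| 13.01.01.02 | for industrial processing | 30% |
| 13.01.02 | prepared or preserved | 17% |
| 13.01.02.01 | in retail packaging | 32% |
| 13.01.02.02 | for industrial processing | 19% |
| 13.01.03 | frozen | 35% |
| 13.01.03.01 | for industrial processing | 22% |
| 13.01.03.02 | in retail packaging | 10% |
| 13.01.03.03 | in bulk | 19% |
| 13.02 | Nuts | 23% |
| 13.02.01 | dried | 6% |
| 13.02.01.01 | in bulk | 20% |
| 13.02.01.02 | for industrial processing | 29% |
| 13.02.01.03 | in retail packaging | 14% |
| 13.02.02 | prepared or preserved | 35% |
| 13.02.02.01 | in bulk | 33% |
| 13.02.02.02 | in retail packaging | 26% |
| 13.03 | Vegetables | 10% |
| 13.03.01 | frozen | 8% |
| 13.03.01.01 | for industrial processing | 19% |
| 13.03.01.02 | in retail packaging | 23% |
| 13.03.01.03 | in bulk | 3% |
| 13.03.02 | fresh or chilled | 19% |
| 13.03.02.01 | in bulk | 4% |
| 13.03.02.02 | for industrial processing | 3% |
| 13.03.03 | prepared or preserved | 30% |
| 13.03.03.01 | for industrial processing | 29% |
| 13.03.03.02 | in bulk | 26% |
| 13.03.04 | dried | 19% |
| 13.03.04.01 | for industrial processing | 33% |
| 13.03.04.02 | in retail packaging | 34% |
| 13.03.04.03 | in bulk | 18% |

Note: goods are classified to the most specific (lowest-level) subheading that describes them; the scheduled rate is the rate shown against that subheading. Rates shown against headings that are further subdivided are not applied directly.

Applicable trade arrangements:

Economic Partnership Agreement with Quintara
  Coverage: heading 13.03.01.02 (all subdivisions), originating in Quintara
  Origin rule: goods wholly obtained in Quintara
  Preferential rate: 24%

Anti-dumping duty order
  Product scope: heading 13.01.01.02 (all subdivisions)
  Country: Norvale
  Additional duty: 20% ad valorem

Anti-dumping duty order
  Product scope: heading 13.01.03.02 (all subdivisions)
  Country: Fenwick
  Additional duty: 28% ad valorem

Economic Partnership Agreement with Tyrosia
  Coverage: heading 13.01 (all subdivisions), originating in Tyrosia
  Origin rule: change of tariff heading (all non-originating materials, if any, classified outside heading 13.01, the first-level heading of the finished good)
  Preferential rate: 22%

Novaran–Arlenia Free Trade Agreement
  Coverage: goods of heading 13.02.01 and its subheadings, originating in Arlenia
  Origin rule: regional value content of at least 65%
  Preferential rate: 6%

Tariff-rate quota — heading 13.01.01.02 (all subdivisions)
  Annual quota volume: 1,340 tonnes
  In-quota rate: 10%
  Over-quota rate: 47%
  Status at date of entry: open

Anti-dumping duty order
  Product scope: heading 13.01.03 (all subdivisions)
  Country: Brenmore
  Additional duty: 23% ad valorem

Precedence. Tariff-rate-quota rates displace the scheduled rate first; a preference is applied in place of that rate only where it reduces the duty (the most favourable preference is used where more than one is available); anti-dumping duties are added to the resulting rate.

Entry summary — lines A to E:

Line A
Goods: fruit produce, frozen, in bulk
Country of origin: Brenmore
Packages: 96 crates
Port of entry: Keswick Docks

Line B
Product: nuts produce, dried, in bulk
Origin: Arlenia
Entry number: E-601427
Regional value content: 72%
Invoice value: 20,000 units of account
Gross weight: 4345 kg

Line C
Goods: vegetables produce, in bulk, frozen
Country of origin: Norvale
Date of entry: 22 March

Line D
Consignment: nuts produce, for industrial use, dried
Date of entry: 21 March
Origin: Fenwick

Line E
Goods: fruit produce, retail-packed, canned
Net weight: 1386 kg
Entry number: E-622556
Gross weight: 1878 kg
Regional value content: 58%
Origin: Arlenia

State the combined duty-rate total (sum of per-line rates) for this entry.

112%

Line A: fruit → 13.01; frozen → 13.01.03; in bulk → 13.01.03.03. Scheduled 19%. anti-dumping (Brenmore, 13.01.03): +23%; total 19% + 23% = 42%. → 42%.
Line B: nuts → 13.02; dried → 13.02.01; in bulk → 13.02.01.01. Scheduled 20%. Arlenia agreement on 13.02.01: RVC ≥ 65% → 6% available; preferential 6%. → 6%.
Line C: vegetables → 13.03; frozen → 13.03.01; in bulk → 13.03.01.03. Scheduled 3%. No special measure applies. → 3%.
Line D: nuts → 13.02; dried → 13.02.01; for industrial use → 13.02.01.02. Scheduled 29%. No special measure applies. → 29%.
Line E: fruit → 13.01; canned → 13.01.02; retail-packed → 13.01.02.01. Scheduled 32%. Arlenia agreement on 13.02.01: 13.01.02.01 not covered. → 32%.
Sum: 42% + 6% + 3% + 29% + 32% = 112%.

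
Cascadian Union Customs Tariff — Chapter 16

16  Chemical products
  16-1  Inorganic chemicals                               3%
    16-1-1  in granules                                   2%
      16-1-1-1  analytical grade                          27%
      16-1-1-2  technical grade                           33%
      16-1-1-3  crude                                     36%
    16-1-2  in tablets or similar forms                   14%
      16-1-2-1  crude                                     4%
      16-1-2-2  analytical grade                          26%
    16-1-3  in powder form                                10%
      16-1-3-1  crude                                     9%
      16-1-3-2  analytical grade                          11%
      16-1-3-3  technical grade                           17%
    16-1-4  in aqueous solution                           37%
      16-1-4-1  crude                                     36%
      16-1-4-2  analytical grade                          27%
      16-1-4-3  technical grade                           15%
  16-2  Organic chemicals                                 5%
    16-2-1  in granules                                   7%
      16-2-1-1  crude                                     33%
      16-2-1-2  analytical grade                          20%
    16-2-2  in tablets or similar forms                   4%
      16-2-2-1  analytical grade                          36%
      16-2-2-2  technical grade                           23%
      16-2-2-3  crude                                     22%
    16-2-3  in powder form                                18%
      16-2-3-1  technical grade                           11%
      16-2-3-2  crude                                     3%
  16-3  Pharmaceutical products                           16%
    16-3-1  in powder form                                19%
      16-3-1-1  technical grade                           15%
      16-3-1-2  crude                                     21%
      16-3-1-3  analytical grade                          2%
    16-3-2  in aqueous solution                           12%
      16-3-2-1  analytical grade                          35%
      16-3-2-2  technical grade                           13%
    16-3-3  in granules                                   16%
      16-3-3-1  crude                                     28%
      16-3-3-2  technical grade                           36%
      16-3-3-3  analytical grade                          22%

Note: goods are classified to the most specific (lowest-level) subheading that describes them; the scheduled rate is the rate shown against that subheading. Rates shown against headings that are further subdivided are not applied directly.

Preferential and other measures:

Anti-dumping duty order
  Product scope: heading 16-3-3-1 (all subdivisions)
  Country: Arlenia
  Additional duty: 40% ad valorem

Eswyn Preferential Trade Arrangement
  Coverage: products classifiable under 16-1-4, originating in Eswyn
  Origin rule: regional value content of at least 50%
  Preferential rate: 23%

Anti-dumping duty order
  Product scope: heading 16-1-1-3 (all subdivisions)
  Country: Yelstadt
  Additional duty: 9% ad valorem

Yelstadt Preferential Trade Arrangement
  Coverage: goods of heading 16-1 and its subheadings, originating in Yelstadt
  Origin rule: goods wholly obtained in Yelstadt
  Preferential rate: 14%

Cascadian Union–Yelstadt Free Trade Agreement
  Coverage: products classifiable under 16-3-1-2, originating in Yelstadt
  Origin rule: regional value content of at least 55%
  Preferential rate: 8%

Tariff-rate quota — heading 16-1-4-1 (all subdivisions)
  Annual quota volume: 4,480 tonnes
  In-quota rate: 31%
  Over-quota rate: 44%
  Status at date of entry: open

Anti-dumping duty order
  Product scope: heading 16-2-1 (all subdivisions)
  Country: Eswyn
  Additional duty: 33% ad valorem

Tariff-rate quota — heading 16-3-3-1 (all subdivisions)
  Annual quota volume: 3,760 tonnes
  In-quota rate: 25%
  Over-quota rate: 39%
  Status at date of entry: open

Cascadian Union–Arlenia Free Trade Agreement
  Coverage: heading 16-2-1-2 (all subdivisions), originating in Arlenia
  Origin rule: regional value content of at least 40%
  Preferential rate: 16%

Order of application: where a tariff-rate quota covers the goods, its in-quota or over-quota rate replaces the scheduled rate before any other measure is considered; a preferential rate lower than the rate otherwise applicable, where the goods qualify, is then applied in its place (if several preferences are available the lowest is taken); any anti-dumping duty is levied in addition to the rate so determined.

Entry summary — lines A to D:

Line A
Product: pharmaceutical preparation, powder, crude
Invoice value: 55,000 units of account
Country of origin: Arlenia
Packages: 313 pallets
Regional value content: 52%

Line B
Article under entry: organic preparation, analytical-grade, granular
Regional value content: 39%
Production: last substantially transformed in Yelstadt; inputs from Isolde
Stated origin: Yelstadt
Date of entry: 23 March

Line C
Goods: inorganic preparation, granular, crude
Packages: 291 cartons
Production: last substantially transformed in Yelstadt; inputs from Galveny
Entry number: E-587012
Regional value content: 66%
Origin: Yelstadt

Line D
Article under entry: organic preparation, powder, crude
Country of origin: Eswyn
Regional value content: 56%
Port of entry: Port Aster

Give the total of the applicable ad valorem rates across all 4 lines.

89%

Line A: pharmaceutical → 16-3; powder → 16-3-1; crude → 16-3-1-2. Scheduled 21%. Arlenia agreement on 16-2-1-2: 16-3-1-2 not covered. → 21%.
Line B: organic → 16-2; granular → 16-2-1; analytical-grade → 16-2-1-2. Scheduled 20%. Yelstadt agreement on 16-1: 16-2-1-2 not covered; Yelstadt agreement on 16-3-1-2: 16-2-1-2 not covered. → 20%.
Line C: inorganic → 16-1; granular → 16-1-1; crude → 16-1-1-3. Scheduled 36%. Yelstadt agreement on 16-1: not wholly obtained; Yelstadt agreement on 16-3-1-2: 16-1-1-3 not covered; anti-dumping (Yelstadt, 16-1-1-3): +9%; total 36% + 9% = 45%. → 45%.
Line D: organic → 16-2; powder → 16-2-3; crude → 16-2-3-2. Scheduled 3%. Eswyn agreement on 16-1-4: 16-2-3-2 not covered. → 3%.
Sum: 21% + 20% + 45% + 3% = 89%.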